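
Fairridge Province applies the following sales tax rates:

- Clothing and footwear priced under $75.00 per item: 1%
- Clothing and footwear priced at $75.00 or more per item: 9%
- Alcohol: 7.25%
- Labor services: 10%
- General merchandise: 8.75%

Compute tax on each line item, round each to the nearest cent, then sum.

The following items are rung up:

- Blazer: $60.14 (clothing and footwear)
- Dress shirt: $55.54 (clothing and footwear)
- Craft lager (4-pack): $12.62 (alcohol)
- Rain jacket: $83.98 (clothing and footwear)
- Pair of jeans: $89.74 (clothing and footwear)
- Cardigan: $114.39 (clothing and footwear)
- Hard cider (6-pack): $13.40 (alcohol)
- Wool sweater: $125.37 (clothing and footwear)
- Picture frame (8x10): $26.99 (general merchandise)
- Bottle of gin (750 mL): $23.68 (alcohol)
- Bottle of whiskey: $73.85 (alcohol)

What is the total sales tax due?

Blazer $60.14: clothing and footwear, under $75.00 → 1% → $0.60
Dress shirt $55.54: clothing and footwear, under $75.00 → 1% → $0.56
Craft lager (4-pack) $12.62: alcohol → 7.25% → $0.91
Rain jacket $83.98: clothing and footwear, $75.00 or more → 9% → $7.56
Pair of jeans $89.74: clothing and footwear, $75.00 or more → 9% → $8.08
Cardigan $114.39: clothing and footwear, $75.00 or more → 9% → $10.30
Hard cider (6-pack) $13.40: alcohol → 7.25% → $0.97
Wool sweater $125.37: clothing and footwear, $75.00 or more → 9% → $11.28
Picture frame (8x10) $26.99: general merchandise → 8.75% → $2.36
Bottle of gin (750 mL) $23.68: alcohol → 7.25% → $1.72
Bottle of whiskey $73.85: alcohol → 7.25% → $5.35
Total tax = $0.60 + $0.56 + $0.91 + $7.56 + $8.08 + $10.30 + $0.97 + $11.28 + $2.36 + $1.72 + $5.35 = $49.69

$49.69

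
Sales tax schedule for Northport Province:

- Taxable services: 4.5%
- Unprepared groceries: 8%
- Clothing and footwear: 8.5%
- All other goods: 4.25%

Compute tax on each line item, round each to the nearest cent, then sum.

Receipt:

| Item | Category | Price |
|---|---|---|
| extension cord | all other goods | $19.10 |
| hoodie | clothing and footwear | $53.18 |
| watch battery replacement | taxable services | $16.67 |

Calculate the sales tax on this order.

$6.08

Extension cord $19.10: all other goods → 4.25% → $0.81
Hoodie $53.18: clothing and footwear → 8.5% → $4.52
Watch battery replacement $16.67: taxable services → 4.5% → $0.75
Total tax = $0.81 + $4.52 + $0.75 = $6.08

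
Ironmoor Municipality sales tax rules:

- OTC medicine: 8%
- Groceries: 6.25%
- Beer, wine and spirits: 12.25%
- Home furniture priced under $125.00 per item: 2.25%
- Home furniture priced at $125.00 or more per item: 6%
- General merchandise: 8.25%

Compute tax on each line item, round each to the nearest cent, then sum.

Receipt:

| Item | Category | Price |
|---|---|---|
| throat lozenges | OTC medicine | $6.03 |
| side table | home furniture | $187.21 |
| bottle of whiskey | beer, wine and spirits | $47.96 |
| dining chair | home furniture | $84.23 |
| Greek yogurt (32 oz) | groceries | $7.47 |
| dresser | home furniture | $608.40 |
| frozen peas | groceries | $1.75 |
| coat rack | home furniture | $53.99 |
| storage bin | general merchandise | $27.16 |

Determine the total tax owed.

$60.02

Throat lozenges $6.03: OTC medicine → 8% → $0.48
Side table $187.21: home furniture, $125.00 or more → 6% → $11.23
Bottle of whiskey $47.96: beer, wine and spirits → 12.25% → $5.88
Dining chair $84.23: home furniture, under $125.00 → 2.25% → $1.90
Greek yogurt (32 oz) $7.47: groceries → 6.25% → $0.47
Dresser $608.40: home furniture, $125.00 or more → 6% → $36.50
Frozen peas $1.75: groceries → 6.25% → $0.11
Coat rack $53.99: home furniture, under $125.00 → 2.25% → $1.21
Storage bin $27.16: general merchandise → 8.25% → $2.24
Total tax = $0.48 + $11.23 + $5.88 + $1.90 + $0.47 + $36.50 + $0.11 + $1.21 + $2.24 = $60.02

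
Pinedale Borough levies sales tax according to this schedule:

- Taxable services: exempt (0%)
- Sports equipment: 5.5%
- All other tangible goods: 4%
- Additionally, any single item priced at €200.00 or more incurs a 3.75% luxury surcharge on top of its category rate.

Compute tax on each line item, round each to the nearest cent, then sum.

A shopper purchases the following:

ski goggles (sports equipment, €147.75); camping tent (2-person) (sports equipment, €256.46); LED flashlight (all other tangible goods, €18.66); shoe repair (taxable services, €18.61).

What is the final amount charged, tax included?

€474.08

Ski goggles €147.75: sports equipment → 5.5% → €8.13
Camping tent (2-person) €256.46: sports equipment → 5.5% + 3.75% surcharge = 9.25% → €23.72
LED flashlight €18.66: all other tangible goods → 4% → €0.75
Shoe repair €18.61: taxable services → 0% → €0.00
Subtotal = €441.48; tax = €32.60; total due = €474.08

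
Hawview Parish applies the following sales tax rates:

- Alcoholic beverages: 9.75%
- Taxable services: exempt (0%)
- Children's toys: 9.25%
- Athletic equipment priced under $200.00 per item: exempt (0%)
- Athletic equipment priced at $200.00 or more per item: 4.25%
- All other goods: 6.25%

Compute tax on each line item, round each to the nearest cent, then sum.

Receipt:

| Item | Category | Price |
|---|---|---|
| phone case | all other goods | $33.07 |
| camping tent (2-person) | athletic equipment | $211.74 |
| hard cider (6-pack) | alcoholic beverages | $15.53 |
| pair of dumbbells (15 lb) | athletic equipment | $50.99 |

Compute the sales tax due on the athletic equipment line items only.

$9.00

Camping tent (2-person) $211.74: athletic equipment, $200.00 or more → 4.25% → $9.00
Pair of dumbbells (15 lb) $50.99: athletic equipment, under $200.00 → 0% → $0.00
Tax on athletic equipment = $9.00 + $0.00 = $9.00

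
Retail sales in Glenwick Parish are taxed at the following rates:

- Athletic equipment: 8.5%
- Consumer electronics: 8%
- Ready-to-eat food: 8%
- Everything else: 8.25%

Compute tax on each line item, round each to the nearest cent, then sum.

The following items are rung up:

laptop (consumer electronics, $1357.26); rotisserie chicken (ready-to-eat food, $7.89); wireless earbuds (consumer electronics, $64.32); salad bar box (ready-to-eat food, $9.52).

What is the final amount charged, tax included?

$1554.11

Laptop $1357.26: consumer electronics → 8% → $108.58
Rotisserie chicken $7.89: ready-to-eat food → 8% → $0.63
Wireless earbuds $64.32: consumer electronics → 8% → $5.15
Salad bar box $9.52: ready-to-eat food → 8% → $0.76
Subtotal = $1438.99; tax = $115.12; total due = $1554.11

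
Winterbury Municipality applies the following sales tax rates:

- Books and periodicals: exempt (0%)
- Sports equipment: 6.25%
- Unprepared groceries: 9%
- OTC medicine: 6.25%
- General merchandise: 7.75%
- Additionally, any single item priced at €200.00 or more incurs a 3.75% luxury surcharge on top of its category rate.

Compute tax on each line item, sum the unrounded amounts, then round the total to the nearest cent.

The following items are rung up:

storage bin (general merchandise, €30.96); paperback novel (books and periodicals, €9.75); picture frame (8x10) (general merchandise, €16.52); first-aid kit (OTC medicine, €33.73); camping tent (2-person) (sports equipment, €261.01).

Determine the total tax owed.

€31.89

Storage bin €30.96: general merchandise → 7.75% → €2.3994
Paperback novel €9.75: books and periodicals → 0% → €0.00
Picture frame (8x10) €16.52: general merchandise → 7.75% → €1.2803
First-aid kit €33.73: OTC medicine → 6.25% → €2.108125
Camping tent (2-person) €261.01: sports equipment → 6.25% + 3.75% surcharge = 10% → €26.101
Unrounded tax sum = €31.888825 → €31.89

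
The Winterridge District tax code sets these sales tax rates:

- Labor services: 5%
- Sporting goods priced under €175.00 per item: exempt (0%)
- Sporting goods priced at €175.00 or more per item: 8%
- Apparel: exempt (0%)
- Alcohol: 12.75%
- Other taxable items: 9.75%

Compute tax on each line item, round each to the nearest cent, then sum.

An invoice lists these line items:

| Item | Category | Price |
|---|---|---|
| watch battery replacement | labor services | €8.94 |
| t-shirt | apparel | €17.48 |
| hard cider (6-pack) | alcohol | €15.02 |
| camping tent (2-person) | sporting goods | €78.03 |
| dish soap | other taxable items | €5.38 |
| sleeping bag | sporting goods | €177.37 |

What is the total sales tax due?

Watch battery replacement €8.94: labor services → 5% → €0.45
T-shirt €17.48: apparel → 0% → €0.00
Hard cider (6-pack) €15.02: alcohol → 12.75% → €1.92
Camping tent (2-person) €78.03: sporting goods, under €175.00 → 0% → €0.00
Dish soap €5.38: other taxable items → 9.75% → €0.52
Sleeping bag €177.37: sporting goods, €175.00 or more → 8% → €14.19
Total tax = €0.45 + €1.92 + €0.52 + €14.19 = €17.08

€17.08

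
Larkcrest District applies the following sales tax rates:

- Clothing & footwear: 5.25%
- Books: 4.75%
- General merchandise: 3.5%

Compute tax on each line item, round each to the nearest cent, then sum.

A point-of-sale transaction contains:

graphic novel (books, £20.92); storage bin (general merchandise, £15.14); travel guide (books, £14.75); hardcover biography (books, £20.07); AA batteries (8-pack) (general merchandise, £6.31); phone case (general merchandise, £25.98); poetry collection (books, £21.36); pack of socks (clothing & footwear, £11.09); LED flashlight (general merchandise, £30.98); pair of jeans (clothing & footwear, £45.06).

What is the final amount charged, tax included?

Graphic novel £20.92: books → 4.75% → £0.99
Storage bin £15.14: general merchandise → 3.5% → £0.53
Travel guide £14.75: books → 4.75% → £0.70
Hardcover biography £20.07: books → 4.75% → £0.95
AA batteries (8-pack) £6.31: general merchandise → 3.5% → £0.22
Phone case £25.98: general merchandise → 3.5% → £0.91
Poetry collection £21.36: books → 4.75% → £1.01
Pack of socks £11.09: clothing & footwear → 5.25% → £0.58
LED flashlight £30.98: general merchandise → 3.5% → £1.08
Pair of jeans £45.06: clothing & footwear → 5.25% → £2.37
Subtotal = £211.66; tax = £9.34; total due = £221.00

£221.00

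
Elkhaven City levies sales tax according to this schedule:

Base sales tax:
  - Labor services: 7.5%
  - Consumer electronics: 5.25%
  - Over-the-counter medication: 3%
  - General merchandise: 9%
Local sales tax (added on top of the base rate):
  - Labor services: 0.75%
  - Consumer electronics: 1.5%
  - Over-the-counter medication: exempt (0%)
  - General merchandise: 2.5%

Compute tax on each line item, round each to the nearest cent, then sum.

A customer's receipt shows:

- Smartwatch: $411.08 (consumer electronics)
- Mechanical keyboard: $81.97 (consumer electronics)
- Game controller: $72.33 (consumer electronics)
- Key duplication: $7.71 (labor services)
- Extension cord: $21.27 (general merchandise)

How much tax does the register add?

$41.25

Smartwatch $411.08: consumer electronics → 5.25% + 1.5% local = 6.75% → $27.75
Mechanical keyboard $81.97: consumer electronics → 5.25% + 1.5% local = 6.75% → $5.53
Game controller $72.33: consumer electronics → 5.25% + 1.5% local = 6.75% → $4.88
Key duplication $7.71: labor services → 7.5% + 0.75% local = 8.25% → $0.64
Extension cord $21.27: general merchandise → 9% + 2.5% local = 11.5% → $2.45
Total tax = $27.75 + $5.53 + $4.88 + $0.64 + $2.45 = $41.25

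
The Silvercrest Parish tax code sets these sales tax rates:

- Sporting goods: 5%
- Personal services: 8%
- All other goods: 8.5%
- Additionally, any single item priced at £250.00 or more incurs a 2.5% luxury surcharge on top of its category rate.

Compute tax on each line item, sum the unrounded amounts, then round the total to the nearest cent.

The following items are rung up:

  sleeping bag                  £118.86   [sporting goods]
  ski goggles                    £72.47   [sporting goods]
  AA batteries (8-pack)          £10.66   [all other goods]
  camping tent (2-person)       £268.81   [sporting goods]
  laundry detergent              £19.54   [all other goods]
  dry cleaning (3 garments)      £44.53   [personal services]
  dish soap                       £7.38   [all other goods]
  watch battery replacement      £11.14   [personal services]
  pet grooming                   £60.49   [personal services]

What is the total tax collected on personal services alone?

Dry cleaning (3 garments) £44.53: personal services → 8% → £3.5624
Watch battery replacement £11.14: personal services → 8% → £0.8912
Pet grooming £60.49: personal services → 8% → £4.8392
Tax on personal services: unrounded sum = £9.2928 → £9.29

£9.29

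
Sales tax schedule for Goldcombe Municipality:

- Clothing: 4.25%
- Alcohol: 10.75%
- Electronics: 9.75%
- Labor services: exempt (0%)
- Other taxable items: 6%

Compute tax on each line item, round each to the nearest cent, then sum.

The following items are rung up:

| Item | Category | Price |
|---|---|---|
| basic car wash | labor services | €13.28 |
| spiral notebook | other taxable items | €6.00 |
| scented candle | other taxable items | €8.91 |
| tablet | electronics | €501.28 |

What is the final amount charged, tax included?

Basic car wash €13.28: labor services → 0% → €0.00
Spiral notebook €6.00: other taxable items → 6% → €0.36
Scented candle €8.91: other taxable items → 6% → €0.53
Tablet €501.28: electronics → 9.75% → €48.87
Subtotal = €529.47; tax = €49.76; total due = €579.23

€579.23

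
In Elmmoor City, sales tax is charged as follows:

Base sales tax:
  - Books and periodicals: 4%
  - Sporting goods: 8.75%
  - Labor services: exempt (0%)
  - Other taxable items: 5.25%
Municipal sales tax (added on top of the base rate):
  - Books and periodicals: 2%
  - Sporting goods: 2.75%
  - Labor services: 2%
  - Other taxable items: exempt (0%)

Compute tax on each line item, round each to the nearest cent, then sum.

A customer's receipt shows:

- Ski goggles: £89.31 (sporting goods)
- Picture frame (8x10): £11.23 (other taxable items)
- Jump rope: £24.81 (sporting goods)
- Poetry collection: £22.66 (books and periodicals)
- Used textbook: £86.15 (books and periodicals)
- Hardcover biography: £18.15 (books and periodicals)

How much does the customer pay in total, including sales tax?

Ski goggles £89.31: sporting goods → 8.75% + 2.75% municipal = 11.5% → £10.27
Picture frame (8x10) £11.23: other taxable items → 5.25% + 0% municipal = 5.25% → £0.59
Jump rope £24.81: sporting goods → 8.75% + 2.75% municipal = 11.5% → £2.85
Poetry collection £22.66: books and periodicals → 4% + 2% municipal = 6% → £1.36
Used textbook £86.15: books and periodicals → 4% + 2% municipal = 6% → £5.17
Hardcover biography £18.15: books and periodicals → 4% + 2% municipal = 6% → £1.09
Subtotal = £252.31; tax = £21.33; total due = £273.64

£273.64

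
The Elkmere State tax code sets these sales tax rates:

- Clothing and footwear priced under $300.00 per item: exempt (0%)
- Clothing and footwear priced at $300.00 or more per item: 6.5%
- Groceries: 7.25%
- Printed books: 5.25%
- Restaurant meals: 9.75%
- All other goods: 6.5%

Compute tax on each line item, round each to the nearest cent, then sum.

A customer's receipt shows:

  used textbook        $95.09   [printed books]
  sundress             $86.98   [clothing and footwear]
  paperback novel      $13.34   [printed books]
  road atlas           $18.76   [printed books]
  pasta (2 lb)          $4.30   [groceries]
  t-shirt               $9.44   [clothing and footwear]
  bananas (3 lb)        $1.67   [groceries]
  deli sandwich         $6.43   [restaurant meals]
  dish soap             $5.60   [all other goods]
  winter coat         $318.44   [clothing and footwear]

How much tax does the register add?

$28.79

Used textbook $95.09: printed books → 5.25% → $4.99
Sundress $86.98: clothing and footwear, under $300.00 → 0% → $0.00
Paperback novel $13.34: printed books → 5.25% → $0.70
Road atlas $18.76: printed books → 5.25% → $0.98
Pasta (2 lb) $4.30: groceries → 7.25% → $0.31
T-shirt $9.44: clothing and footwear, under $300.00 → 0% → $0.00
Bananas (3 lb) $1.67: groceries → 7.25% → $0.12
Deli sandwich $6.43: restaurant meals → 9.75% → $0.63
Dish soap $5.60: all other goods → 6.5% → $0.36
Winter coat $318.44: clothing and footwear, $300.00 or more → 6.5% → $20.70
Total tax = $4.99 + $0.70 + $0.98 + $0.31 + $0.12 + $0.63 + $0.36 + $20.70 = $28.79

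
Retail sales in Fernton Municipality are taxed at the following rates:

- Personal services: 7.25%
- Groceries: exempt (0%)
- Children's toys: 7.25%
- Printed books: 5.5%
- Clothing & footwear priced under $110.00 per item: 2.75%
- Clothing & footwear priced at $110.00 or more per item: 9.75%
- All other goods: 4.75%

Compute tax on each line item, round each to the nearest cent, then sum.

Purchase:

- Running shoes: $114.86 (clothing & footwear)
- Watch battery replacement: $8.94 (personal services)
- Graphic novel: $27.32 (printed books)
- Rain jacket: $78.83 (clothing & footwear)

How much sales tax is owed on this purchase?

$15.52

Running shoes $114.86: clothing & footwear, $110.00 or more → 9.75% → $11.20
Watch battery replacement $8.94: personal services → 7.25% → $0.65
Graphic novel $27.32: printed books → 5.5% → $1.50
Rain jacket $78.83: clothing & footwear, under $110.00 → 2.75% → $2.17
Total tax = $11.20 + $0.65 + $1.50 + $2.17 = $15.52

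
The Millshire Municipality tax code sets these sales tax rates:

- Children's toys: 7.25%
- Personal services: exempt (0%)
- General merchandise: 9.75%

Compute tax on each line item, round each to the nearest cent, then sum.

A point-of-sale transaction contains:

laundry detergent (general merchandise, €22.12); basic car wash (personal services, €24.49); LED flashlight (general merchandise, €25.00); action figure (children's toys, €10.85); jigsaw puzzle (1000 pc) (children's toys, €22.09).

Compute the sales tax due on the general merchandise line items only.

Laundry detergent €22.12: general merchandise → 9.75% → €2.16
LED flashlight €25.00: general merchandise → 9.75% → €2.44
Tax on general merchandise = €2.16 + €2.44 = €4.60

€4.60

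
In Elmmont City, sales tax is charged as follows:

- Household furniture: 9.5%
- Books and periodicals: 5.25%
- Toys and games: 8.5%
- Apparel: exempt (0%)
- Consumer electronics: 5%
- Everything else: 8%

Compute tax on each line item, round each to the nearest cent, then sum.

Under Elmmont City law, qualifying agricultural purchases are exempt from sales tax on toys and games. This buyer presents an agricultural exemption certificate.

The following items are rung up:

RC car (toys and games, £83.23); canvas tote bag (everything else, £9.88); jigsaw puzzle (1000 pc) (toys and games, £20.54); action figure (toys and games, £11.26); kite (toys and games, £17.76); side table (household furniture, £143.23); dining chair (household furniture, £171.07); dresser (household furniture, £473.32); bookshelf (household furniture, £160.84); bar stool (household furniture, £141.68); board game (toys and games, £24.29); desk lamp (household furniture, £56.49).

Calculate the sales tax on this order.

RC car £83.23: toys and games, buyer-exempt → 0% → £0.00
Canvas tote bag £9.88: everything else → 8% → £0.79
Jigsaw puzzle (1000 pc) £20.54: toys and games, buyer-exempt → 0% → £0.00
Action figure £11.26: toys and games, buyer-exempt → 0% → £0.00
Kite £17.76: toys and games, buyer-exempt → 0% → £0.00
Side table £143.23: household furniture → 9.5% → £13.61
Dining chair £171.07: household furniture → 9.5% → £16.25
Dresser £473.32: household furniture → 9.5% → £44.97
Bookshelf £160.84: household furniture → 9.5% → £15.28
Bar stool £141.68: household furniture → 9.5% → £13.46
Board game £24.29: toys and games, buyer-exempt → 0% → £0.00
Desk lamp £56.49: household furniture → 9.5% → £5.37
Total tax = £0.79 + £13.61 + £16.25 + £44.97 + £15.28 + £13.46 + £5.37 = £109.73

£109.73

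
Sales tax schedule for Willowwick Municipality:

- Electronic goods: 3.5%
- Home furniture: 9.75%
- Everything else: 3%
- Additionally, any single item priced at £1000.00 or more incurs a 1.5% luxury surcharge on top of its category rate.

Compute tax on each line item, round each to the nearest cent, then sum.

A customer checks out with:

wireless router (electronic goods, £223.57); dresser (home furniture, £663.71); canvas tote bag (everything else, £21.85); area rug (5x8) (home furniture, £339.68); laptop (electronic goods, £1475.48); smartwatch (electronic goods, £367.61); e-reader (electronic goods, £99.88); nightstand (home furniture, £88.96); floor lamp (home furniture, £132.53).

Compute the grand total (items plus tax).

Wireless router £223.57: electronic goods → 3.5% → £7.82
Dresser £663.71: home furniture → 9.75% → £64.71
Canvas tote bag £21.85: everything else → 3% → £0.66
Area rug (5x8) £339.68: home furniture → 9.75% → £33.12
Laptop £1475.48: electronic goods → 3.5% + 1.5% surcharge = 5% → £73.77
Smartwatch £367.61: electronic goods → 3.5% → £12.87
E-reader £99.88: electronic goods → 3.5% → £3.50
Nightstand £88.96: home furniture → 9.75% → £8.67
Floor lamp £132.53: home furniture → 9.75% → £12.92
Subtotal = £3413.27; tax = £218.04; total due = £3631.31

£3631.31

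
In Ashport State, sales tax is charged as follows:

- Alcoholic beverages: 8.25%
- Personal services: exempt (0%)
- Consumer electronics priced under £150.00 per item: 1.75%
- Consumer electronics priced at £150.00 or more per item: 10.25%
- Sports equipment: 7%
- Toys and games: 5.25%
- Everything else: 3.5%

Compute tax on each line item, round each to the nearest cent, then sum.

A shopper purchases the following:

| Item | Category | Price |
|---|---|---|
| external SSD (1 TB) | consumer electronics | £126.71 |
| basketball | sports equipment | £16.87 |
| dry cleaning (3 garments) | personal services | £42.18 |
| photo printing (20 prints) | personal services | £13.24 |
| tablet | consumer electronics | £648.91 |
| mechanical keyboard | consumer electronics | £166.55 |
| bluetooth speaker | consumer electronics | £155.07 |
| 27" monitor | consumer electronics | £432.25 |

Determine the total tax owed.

External SSD (1 TB) £126.71: consumer electronics, under £150.00 → 1.75% → £2.22
Basketball £16.87: sports equipment → 7% → £1.18
Dry cleaning (3 garments) £42.18: personal services → 0% → £0.00
Photo printing (20 prints) £13.24: personal services → 0% → £0.00
Tablet £648.91: consumer electronics, £150.00 or more → 10.25% → £66.51
Mechanical keyboard £166.55: consumer electronics, £150.00 or more → 10.25% → £17.07
Bluetooth speaker £155.07: consumer electronics, £150.00 or more → 10.25% → £15.89
27" monitor £432.25: consumer electronics, £150.00 or more → 10.25% → £44.31
Total tax = £2.22 + £1.18 + £66.51 + £17.07 + £15.89 + £44.31 = £147.18

£147.18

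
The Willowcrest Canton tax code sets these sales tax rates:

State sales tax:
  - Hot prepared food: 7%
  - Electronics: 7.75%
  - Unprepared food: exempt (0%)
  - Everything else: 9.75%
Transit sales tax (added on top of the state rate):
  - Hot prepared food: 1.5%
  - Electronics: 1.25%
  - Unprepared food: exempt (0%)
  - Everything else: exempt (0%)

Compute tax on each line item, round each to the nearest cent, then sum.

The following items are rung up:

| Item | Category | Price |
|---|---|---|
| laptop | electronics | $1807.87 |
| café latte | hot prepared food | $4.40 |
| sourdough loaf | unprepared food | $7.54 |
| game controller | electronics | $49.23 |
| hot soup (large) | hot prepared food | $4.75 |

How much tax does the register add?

Laptop $1807.87: electronics → 7.75% + 1.25% transit = 9% → $162.71
Café latte $4.40: hot prepared food → 7% + 1.5% transit = 8.5% → $0.37
Sourdough loaf $7.54: unprepared food → 0% + 0% transit = 0% → $0.00
Game controller $49.23: electronics → 7.75% + 1.25% transit = 9% → $4.43
Hot soup (large) $4.75: hot prepared food → 7% + 1.5% transit = 8.5% → $0.40
Total tax = $162.71 + $0.37 + $4.43 + $0.40 = $167.91

$167.91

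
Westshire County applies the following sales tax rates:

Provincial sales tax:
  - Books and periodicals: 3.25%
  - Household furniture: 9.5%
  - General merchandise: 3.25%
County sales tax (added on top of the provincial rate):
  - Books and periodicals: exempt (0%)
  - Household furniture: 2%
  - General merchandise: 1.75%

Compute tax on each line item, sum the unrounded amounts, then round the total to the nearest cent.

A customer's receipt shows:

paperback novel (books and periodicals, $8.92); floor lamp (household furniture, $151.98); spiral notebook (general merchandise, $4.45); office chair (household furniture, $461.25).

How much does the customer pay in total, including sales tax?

Paperback novel $8.92: books and periodicals → 3.25% + 0% county = 3.25% → $0.2899
Floor lamp $151.98: household furniture → 9.5% + 2% county = 11.5% → $17.4777
Spiral notebook $4.45: general merchandise → 3.25% + 1.75% county = 5% → $0.2225
Office chair $461.25: household furniture → 9.5% + 2% county = 11.5% → $53.04375
Subtotal = $626.60; unrounded tax = $71.03385 → $71.03; total due = $697.63

$697.63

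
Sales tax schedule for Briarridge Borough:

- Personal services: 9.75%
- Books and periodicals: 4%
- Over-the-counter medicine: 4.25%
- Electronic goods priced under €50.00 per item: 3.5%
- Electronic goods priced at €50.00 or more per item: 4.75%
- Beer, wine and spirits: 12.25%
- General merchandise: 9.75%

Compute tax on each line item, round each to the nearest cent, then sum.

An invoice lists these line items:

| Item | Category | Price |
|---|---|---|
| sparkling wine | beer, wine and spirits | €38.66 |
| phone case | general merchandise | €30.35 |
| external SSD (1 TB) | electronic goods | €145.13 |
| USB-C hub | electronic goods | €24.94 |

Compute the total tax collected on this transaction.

Sparkling wine €38.66: beer, wine and spirits → 12.25% → €4.74
Phone case €30.35: general merchandise → 9.75% → €2.96
External SSD (1 TB) €145.13: electronic goods, €50.00 or more → 4.75% → €6.89
USB-C hub €24.94: electronic goods, under €50.00 → 3.5% → €0.87
Total tax = €4.74 + €2.96 + €6.89 + €0.87 = €15.46

€15.46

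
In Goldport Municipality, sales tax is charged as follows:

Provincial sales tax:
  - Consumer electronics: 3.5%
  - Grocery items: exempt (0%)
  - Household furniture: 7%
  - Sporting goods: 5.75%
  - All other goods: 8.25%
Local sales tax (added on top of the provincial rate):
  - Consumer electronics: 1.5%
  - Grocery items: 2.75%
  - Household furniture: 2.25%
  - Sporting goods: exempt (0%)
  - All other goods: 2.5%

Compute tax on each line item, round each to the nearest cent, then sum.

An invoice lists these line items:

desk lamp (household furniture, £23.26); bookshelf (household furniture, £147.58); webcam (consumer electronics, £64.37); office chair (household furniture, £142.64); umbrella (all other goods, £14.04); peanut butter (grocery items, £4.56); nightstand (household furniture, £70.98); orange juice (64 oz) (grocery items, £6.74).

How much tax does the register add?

Desk lamp £23.26: household furniture → 7% + 2.25% local = 9.25% → £2.15
Bookshelf £147.58: household furniture → 7% + 2.25% local = 9.25% → £13.65
Webcam £64.37: consumer electronics → 3.5% + 1.5% local = 5% → £3.22
Office chair £142.64: household furniture → 7% + 2.25% local = 9.25% → £13.19
Umbrella £14.04: all other goods → 8.25% + 2.5% local = 10.75% → £1.51
Peanut butter £4.56: grocery items → 0% + 2.75% local = 2.75% → £0.13
Nightstand £70.98: household furniture → 7% + 2.25% local = 9.25% → £6.57
Orange juice (64 oz) £6.74: grocery items → 0% + 2.75% local = 2.75% → £0.19
Total tax = £2.15 + £13.65 + £3.22 + £13.19 + £1.51 + £0.13 + £6.57 + £0.19 = £40.61

£40.61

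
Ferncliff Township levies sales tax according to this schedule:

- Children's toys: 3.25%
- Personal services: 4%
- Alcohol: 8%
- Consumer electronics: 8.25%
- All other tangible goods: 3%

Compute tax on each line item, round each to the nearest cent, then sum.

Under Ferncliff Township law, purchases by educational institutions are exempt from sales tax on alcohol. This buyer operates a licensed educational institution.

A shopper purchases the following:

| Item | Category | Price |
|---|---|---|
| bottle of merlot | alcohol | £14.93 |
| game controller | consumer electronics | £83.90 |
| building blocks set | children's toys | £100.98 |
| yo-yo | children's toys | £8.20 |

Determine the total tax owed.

£10.47

Bottle of merlot £14.93: alcohol, buyer-exempt → 0% → £0.00
Game controller £83.90: consumer electronics → 8.25% → £6.92
Building blocks set £100.98: children's toys → 3.25% → £3.28
Yo-yo £8.20: children's toys → 3.25% → £0.27
Total tax = £6.92 + £3.28 + £0.27 = £10.47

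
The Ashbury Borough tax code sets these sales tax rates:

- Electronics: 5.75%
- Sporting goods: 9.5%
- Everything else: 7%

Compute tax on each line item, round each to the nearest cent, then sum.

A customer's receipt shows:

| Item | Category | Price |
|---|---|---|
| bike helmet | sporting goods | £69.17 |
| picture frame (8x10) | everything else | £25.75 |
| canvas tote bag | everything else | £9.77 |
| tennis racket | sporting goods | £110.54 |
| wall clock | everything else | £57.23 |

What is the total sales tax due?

Bike helmet £69.17: sporting goods → 9.5% → £6.57
Picture frame (8x10) £25.75: everything else → 7% → £1.80
Canvas tote bag £9.77: everything else → 7% → £0.68
Tennis racket £110.54: sporting goods → 9.5% → £10.50
Wall clock £57.23: everything else → 7% → £4.01
Total tax = £6.57 + £1.80 + £0.68 + £10.50 + £4.01 = £23.56

£23.56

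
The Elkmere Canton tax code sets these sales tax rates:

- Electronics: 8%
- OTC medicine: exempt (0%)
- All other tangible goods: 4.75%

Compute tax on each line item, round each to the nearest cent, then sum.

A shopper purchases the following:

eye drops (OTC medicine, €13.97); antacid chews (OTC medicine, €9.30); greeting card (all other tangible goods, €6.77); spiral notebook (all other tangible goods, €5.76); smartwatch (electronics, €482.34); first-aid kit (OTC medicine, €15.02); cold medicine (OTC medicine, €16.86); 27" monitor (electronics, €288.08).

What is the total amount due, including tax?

Eye drops €13.97: OTC medicine → 0% → €0.00
Antacid chews €9.30: OTC medicine → 0% → €0.00
Greeting card €6.77: all other tangible goods → 4.75% → €0.32
Spiral notebook €5.76: all other tangible goods → 4.75% → €0.27
Smartwatch €482.34: electronics → 8% → €38.59
First-aid kit €15.02: OTC medicine → 0% → €0.00
Cold medicine €16.86: OTC medicine → 0% → €0.00
27" monitor €288.08: electronics → 8% → €23.05
Subtotal = €838.10; tax = €62.23; total due = €900.33

€900.33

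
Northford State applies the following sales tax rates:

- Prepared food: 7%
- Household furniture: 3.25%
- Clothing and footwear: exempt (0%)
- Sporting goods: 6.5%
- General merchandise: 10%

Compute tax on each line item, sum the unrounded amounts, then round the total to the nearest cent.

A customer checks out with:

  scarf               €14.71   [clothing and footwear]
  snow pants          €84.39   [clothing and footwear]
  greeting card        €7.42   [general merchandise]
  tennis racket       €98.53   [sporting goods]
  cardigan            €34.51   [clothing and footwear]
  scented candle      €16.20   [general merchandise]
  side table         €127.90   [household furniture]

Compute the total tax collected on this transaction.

€12.92

Scarf €14.71: clothing and footwear → 0% → €0.00
Snow pants €84.39: clothing and footwear → 0% → €0.00
Greeting card €7.42: general merchandise → 10% → €0.742
Tennis racket €98.53: sporting goods → 6.5% → €6.40445
Cardigan €34.51: clothing and footwear → 0% → €0.00
Scented candle €16.20: general merchandise → 10% → €1.62
Side table €127.90: household furniture → 3.25% → €4.15675
Unrounded tax sum = €12.9232 → €12.92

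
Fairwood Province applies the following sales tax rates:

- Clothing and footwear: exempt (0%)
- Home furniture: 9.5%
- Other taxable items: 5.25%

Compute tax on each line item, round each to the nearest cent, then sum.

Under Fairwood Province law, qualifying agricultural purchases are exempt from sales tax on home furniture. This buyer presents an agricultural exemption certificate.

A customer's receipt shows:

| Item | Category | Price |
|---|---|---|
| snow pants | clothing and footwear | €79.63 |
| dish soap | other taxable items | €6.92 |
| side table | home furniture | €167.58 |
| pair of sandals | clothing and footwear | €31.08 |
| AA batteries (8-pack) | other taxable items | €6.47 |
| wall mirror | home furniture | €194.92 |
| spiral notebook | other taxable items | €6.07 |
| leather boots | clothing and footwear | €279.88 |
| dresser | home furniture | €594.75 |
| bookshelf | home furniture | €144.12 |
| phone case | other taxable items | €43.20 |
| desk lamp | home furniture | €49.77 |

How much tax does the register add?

Snow pants €79.63: clothing and footwear → 0% → €0.00
Dish soap €6.92: other taxable items → 5.25% → €0.36
Side table €167.58: home furniture, buyer-exempt → 0% → €0.00
Pair of sandals €31.08: clothing and footwear → 0% → €0.00
AA batteries (8-pack) €6.47: other taxable items → 5.25% → €0.34
Wall mirror €194.92: home furniture, buyer-exempt → 0% → €0.00
Spiral notebook €6.07: other taxable items → 5.25% → €0.32
Leather boots €279.88: clothing and footwear → 0% → €0.00
Dresser €594.75: home furniture, buyer-exempt → 0% → €0.00
Bookshelf €144.12: home furniture, buyer-exempt → 0% → €0.00
Phone case €43.20: other taxable items → 5.25% → €2.27
Desk lamp €49.77: home furniture, buyer-exempt → 0% → €0.00
Total tax = €0.36 + €0.34 + €0.32 + €2.27 = €3.29

€3.29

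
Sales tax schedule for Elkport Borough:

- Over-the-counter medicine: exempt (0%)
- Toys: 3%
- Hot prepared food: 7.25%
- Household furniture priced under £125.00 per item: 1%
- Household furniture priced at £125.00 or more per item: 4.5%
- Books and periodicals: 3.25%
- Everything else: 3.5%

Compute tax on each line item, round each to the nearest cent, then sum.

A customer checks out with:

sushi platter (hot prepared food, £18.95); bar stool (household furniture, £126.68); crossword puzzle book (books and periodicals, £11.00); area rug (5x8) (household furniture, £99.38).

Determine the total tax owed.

Sushi platter £18.95: hot prepared food → 7.25% → £1.37
Bar stool £126.68: household furniture, £125.00 or more → 4.5% → £5.70
Crossword puzzle book £11.00: books and periodicals → 3.25% → £0.36
Area rug (5x8) £99.38: household furniture, under £125.00 → 1% → £0.99
Total tax = £1.37 + £5.70 + £0.36 + £0.99 = £8.42

£8.42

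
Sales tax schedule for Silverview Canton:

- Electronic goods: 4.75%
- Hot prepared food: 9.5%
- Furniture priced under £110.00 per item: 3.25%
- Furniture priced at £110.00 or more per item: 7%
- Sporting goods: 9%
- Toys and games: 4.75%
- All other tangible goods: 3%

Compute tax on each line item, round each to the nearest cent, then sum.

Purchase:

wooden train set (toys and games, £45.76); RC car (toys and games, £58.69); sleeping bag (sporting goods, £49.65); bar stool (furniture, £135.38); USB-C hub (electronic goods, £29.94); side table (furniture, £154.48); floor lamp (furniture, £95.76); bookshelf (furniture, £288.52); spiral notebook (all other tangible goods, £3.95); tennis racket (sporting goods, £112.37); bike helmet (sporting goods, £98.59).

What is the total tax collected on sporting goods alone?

£23.45

Sleeping bag £49.65: sporting goods → 9% → £4.47
Tennis racket £112.37: sporting goods → 9% → £10.11
Bike helmet £98.59: sporting goods → 9% → £8.87
Tax on sporting goods = £4.47 + £10.11 + £8.87 = £23.45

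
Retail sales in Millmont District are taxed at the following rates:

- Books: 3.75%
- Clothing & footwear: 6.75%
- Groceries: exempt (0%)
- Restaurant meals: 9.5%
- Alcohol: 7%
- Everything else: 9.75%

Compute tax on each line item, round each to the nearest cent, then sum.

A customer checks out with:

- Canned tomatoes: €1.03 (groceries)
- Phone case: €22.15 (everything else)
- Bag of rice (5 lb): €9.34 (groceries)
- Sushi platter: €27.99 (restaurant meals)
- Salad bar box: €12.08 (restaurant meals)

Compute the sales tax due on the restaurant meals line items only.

Sushi platter €27.99: restaurant meals → 9.5% → €2.66
Salad bar box €12.08: restaurant meals → 9.5% → €1.15
Tax on restaurant meals = €2.66 + €1.15 = €3.81

€3.81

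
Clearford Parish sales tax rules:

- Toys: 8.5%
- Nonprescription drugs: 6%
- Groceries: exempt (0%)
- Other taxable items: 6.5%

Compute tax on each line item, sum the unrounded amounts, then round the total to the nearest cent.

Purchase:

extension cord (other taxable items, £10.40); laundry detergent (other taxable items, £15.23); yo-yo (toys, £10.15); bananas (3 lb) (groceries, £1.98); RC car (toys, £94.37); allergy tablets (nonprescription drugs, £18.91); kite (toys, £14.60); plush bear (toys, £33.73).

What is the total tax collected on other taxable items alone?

Extension cord £10.40: other taxable items → 6.5% → £0.676
Laundry detergent £15.23: other taxable items → 6.5% → £0.98995
Tax on other taxable items: unrounded sum = £1.66595 → £1.67

£1.67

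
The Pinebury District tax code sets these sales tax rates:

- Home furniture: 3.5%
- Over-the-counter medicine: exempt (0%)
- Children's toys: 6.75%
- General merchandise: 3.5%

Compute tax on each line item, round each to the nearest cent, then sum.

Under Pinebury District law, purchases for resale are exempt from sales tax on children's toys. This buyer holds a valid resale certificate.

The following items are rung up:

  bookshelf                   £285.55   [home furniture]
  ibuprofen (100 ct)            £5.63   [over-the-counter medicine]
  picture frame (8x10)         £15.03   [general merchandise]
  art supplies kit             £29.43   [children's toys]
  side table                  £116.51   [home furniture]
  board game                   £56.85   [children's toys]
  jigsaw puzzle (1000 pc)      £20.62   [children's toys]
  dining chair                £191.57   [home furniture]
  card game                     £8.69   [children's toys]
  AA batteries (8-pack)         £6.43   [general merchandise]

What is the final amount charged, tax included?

Bookshelf £285.55: home furniture → 3.5% → £9.99
Ibuprofen (100 ct) £5.63: over-the-counter medicine → 0% → £0.00
Picture frame (8x10) £15.03: general merchandise → 3.5% → £0.53
Art supplies kit £29.43: children's toys, buyer-exempt → 0% → £0.00
Side table £116.51: home furniture → 3.5% → £4.08
Board game £56.85: children's toys, buyer-exempt → 0% → £0.00
Jigsaw puzzle (1000 pc) £20.62: children's toys, buyer-exempt → 0% → £0.00
Dining chair £191.57: home furniture → 3.5% → £6.70
Card game £8.69: children's toys, buyer-exempt → 0% → £0.00
AA batteries (8-pack) £6.43: general merchandise → 3.5% → £0.23
Subtotal = £736.31; tax = £21.53; total due = £757.84

£757.84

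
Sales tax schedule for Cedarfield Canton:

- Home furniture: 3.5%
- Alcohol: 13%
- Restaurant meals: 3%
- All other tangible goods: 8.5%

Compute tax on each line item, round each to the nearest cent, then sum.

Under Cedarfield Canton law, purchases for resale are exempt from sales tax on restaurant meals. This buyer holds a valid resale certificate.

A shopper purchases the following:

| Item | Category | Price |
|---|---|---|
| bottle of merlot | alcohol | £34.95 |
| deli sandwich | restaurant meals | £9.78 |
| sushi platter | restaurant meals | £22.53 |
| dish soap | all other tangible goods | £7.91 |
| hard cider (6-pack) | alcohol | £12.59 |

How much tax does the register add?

Bottle of merlot £34.95: alcohol → 13% → £4.54
Deli sandwich £9.78: restaurant meals, buyer-exempt → 0% → £0.00
Sushi platter £22.53: restaurant meals, buyer-exempt → 0% → £0.00
Dish soap £7.91: all other tangible goods → 8.5% → £0.67
Hard cider (6-pack) £12.59: alcohol → 13% → £1.64
Total tax = £4.54 + £0.67 + £1.64 = £6.85

£6.85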